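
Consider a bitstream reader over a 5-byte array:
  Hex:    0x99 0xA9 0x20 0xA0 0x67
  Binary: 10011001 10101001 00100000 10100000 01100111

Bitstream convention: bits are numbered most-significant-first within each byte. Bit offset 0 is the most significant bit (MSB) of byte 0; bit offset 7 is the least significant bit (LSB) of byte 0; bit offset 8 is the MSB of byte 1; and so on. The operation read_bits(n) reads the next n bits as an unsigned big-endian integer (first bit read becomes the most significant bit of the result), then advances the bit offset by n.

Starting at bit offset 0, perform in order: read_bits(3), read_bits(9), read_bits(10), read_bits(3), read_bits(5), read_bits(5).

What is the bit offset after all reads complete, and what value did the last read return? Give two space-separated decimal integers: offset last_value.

Answer: 35 3

Derivation:
Read 1: bits[0:3] width=3 -> value=4 (bin 100); offset now 3 = byte 0 bit 3; 37 bits remain
Read 2: bits[3:12] width=9 -> value=410 (bin 110011010); offset now 12 = byte 1 bit 4; 28 bits remain
Read 3: bits[12:22] width=10 -> value=584 (bin 1001001000); offset now 22 = byte 2 bit 6; 18 bits remain
Read 4: bits[22:25] width=3 -> value=1 (bin 001); offset now 25 = byte 3 bit 1; 15 bits remain
Read 5: bits[25:30] width=5 -> value=8 (bin 01000); offset now 30 = byte 3 bit 6; 10 bits remain
Read 6: bits[30:35] width=5 -> value=3 (bin 00011); offset now 35 = byte 4 bit 3; 5 bits remain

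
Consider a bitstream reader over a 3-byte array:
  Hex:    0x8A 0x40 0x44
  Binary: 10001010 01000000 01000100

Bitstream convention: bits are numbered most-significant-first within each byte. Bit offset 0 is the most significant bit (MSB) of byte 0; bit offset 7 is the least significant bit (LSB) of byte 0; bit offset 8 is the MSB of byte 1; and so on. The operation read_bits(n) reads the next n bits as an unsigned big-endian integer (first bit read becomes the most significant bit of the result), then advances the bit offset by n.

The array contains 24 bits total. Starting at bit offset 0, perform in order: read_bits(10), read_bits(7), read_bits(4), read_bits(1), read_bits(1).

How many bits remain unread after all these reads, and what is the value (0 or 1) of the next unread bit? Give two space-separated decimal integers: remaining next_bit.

Answer: 1 0

Derivation:
Read 1: bits[0:10] width=10 -> value=553 (bin 1000101001); offset now 10 = byte 1 bit 2; 14 bits remain
Read 2: bits[10:17] width=7 -> value=0 (bin 0000000); offset now 17 = byte 2 bit 1; 7 bits remain
Read 3: bits[17:21] width=4 -> value=8 (bin 1000); offset now 21 = byte 2 bit 5; 3 bits remain
Read 4: bits[21:22] width=1 -> value=1 (bin 1); offset now 22 = byte 2 bit 6; 2 bits remain
Read 5: bits[22:23] width=1 -> value=0 (bin 0); offset now 23 = byte 2 bit 7; 1 bits remain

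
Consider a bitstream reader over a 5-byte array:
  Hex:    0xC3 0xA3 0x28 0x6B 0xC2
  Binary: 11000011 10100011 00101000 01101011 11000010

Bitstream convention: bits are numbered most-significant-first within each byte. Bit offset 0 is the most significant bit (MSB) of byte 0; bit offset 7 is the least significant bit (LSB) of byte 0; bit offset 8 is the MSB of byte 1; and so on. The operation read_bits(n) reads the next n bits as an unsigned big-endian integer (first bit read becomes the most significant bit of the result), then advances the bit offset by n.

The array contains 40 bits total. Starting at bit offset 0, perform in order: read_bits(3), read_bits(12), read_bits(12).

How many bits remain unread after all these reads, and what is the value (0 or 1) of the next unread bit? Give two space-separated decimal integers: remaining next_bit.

Answer: 13 0

Derivation:
Read 1: bits[0:3] width=3 -> value=6 (bin 110); offset now 3 = byte 0 bit 3; 37 bits remain
Read 2: bits[3:15] width=12 -> value=465 (bin 000111010001); offset now 15 = byte 1 bit 7; 25 bits remain
Read 3: bits[15:27] width=12 -> value=2371 (bin 100101000011); offset now 27 = byte 3 bit 3; 13 bits remain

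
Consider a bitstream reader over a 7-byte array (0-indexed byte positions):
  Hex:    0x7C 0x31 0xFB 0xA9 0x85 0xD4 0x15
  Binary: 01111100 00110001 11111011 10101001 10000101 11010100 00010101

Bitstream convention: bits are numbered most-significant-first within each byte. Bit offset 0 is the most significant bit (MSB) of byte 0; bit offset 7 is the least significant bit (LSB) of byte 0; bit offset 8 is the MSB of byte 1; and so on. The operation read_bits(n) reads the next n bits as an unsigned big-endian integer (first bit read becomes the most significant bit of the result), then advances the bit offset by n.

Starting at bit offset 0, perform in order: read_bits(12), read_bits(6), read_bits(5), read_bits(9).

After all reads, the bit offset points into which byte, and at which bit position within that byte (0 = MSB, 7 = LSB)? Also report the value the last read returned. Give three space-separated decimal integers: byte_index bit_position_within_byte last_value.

Answer: 4 0 425

Derivation:
Read 1: bits[0:12] width=12 -> value=1987 (bin 011111000011); offset now 12 = byte 1 bit 4; 44 bits remain
Read 2: bits[12:18] width=6 -> value=7 (bin 000111); offset now 18 = byte 2 bit 2; 38 bits remain
Read 3: bits[18:23] width=5 -> value=29 (bin 11101); offset now 23 = byte 2 bit 7; 33 bits remain
Read 4: bits[23:32] width=9 -> value=425 (bin 110101001); offset now 32 = byte 4 bit 0; 24 bits remain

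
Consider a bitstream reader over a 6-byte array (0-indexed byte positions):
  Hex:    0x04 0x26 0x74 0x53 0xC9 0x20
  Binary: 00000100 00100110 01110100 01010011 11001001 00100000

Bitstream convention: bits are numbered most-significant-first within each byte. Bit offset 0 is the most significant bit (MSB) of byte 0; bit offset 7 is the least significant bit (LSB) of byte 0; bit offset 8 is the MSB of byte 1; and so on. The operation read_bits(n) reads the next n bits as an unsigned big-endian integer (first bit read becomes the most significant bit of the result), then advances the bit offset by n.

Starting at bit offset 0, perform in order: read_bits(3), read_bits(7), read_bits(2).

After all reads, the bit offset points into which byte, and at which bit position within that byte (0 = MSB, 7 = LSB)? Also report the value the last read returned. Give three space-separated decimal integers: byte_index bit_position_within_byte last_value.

Read 1: bits[0:3] width=3 -> value=0 (bin 000); offset now 3 = byte 0 bit 3; 45 bits remain
Read 2: bits[3:10] width=7 -> value=16 (bin 0010000); offset now 10 = byte 1 bit 2; 38 bits remain
Read 3: bits[10:12] width=2 -> value=2 (bin 10); offset now 12 = byte 1 bit 4; 36 bits remain

Answer: 1 4 2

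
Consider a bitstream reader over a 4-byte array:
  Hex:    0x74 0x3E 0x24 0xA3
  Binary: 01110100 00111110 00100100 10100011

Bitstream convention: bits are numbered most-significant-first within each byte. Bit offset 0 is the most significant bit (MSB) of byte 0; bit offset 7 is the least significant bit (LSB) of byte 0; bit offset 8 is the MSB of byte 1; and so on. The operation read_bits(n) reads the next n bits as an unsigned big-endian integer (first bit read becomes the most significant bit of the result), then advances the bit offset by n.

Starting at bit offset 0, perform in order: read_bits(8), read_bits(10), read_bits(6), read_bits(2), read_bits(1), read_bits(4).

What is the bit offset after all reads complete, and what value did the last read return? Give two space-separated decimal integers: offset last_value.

Read 1: bits[0:8] width=8 -> value=116 (bin 01110100); offset now 8 = byte 1 bit 0; 24 bits remain
Read 2: bits[8:18] width=10 -> value=248 (bin 0011111000); offset now 18 = byte 2 bit 2; 14 bits remain
Read 3: bits[18:24] width=6 -> value=36 (bin 100100); offset now 24 = byte 3 bit 0; 8 bits remain
Read 4: bits[24:26] width=2 -> value=2 (bin 10); offset now 26 = byte 3 bit 2; 6 bits remain
Read 5: bits[26:27] width=1 -> value=1 (bin 1); offset now 27 = byte 3 bit 3; 5 bits remain
Read 6: bits[27:31] width=4 -> value=1 (bin 0001); offset now 31 = byte 3 bit 7; 1 bits remain

Answer: 31 1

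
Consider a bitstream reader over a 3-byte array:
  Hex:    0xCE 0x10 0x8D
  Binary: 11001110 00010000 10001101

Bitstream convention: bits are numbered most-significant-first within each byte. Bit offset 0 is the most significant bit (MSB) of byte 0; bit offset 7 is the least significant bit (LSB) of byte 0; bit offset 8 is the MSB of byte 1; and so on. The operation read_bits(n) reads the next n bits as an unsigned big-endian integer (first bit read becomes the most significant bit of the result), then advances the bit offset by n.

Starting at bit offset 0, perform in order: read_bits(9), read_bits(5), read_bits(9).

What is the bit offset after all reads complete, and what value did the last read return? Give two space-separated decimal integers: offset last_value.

Answer: 23 70

Derivation:
Read 1: bits[0:9] width=9 -> value=412 (bin 110011100); offset now 9 = byte 1 bit 1; 15 bits remain
Read 2: bits[9:14] width=5 -> value=4 (bin 00100); offset now 14 = byte 1 bit 6; 10 bits remain
Read 3: bits[14:23] width=9 -> value=70 (bin 001000110); offset now 23 = byte 2 bit 7; 1 bits remain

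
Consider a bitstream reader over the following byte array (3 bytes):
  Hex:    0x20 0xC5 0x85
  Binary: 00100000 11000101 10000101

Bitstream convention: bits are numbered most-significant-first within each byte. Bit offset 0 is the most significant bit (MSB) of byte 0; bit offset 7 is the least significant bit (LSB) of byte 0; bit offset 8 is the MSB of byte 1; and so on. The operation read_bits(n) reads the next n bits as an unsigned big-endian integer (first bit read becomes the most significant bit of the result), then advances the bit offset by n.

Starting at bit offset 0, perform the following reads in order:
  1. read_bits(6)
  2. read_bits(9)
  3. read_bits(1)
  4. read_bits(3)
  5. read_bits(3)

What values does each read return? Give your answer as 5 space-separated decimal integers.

Answer: 8 98 1 4 1

Derivation:
Read 1: bits[0:6] width=6 -> value=8 (bin 001000); offset now 6 = byte 0 bit 6; 18 bits remain
Read 2: bits[6:15] width=9 -> value=98 (bin 001100010); offset now 15 = byte 1 bit 7; 9 bits remain
Read 3: bits[15:16] width=1 -> value=1 (bin 1); offset now 16 = byte 2 bit 0; 8 bits remain
Read 4: bits[16:19] width=3 -> value=4 (bin 100); offset now 19 = byte 2 bit 3; 5 bits remain
Read 5: bits[19:22] width=3 -> value=1 (bin 001); offset now 22 = byte 2 bit 6; 2 bits remain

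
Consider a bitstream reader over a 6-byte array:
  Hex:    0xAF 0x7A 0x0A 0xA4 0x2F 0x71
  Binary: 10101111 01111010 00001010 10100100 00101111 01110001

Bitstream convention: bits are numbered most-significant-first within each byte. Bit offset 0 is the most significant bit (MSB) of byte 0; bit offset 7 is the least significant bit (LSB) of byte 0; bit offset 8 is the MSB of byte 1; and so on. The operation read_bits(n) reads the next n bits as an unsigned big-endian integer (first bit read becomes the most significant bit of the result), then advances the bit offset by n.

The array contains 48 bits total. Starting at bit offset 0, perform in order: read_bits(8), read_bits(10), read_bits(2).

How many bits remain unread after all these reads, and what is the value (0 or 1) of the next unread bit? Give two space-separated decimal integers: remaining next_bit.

Answer: 28 1

Derivation:
Read 1: bits[0:8] width=8 -> value=175 (bin 10101111); offset now 8 = byte 1 bit 0; 40 bits remain
Read 2: bits[8:18] width=10 -> value=488 (bin 0111101000); offset now 18 = byte 2 bit 2; 30 bits remain
Read 3: bits[18:20] width=2 -> value=0 (bin 00); offset now 20 = byte 2 bit 4; 28 bits remain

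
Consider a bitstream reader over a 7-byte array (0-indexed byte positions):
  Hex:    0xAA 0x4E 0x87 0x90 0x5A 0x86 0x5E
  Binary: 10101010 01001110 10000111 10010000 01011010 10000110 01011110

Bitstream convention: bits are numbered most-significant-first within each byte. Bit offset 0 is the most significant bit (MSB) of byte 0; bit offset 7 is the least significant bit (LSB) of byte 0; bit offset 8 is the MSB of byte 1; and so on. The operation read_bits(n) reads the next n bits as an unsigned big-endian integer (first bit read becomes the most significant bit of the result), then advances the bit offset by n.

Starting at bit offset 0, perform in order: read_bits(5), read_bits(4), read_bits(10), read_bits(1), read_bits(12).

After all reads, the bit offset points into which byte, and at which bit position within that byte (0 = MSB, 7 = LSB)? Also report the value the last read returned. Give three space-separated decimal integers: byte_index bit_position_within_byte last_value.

Answer: 4 0 1936

Derivation:
Read 1: bits[0:5] width=5 -> value=21 (bin 10101); offset now 5 = byte 0 bit 5; 51 bits remain
Read 2: bits[5:9] width=4 -> value=4 (bin 0100); offset now 9 = byte 1 bit 1; 47 bits remain
Read 3: bits[9:19] width=10 -> value=628 (bin 1001110100); offset now 19 = byte 2 bit 3; 37 bits remain
Read 4: bits[19:20] width=1 -> value=0 (bin 0); offset now 20 = byte 2 bit 4; 36 bits remain
Read 5: bits[20:32] width=12 -> value=1936 (bin 011110010000); offset now 32 = byte 4 bit 0; 24 bits remain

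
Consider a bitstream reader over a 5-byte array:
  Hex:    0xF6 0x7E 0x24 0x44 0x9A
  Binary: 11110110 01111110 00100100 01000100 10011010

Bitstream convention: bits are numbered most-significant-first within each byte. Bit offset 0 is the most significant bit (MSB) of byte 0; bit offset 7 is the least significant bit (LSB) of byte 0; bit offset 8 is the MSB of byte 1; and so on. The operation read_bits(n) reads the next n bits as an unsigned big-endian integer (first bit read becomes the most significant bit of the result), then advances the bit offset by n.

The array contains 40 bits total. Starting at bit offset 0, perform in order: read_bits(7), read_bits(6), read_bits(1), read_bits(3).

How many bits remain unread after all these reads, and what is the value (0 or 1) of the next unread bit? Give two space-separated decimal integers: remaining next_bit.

Answer: 23 0

Derivation:
Read 1: bits[0:7] width=7 -> value=123 (bin 1111011); offset now 7 = byte 0 bit 7; 33 bits remain
Read 2: bits[7:13] width=6 -> value=15 (bin 001111); offset now 13 = byte 1 bit 5; 27 bits remain
Read 3: bits[13:14] width=1 -> value=1 (bin 1); offset now 14 = byte 1 bit 6; 26 bits remain
Read 4: bits[14:17] width=3 -> value=4 (bin 100); offset now 17 = byte 2 bit 1; 23 bits remain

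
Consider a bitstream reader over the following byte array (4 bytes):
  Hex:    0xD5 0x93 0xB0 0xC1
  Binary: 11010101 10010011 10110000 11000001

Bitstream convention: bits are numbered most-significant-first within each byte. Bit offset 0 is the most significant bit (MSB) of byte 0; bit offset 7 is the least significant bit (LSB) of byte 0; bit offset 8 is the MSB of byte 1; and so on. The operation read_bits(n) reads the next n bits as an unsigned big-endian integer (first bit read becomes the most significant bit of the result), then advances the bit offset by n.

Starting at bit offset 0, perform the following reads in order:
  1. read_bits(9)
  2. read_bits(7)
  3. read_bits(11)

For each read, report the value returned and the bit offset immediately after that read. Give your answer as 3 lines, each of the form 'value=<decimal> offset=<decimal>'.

Answer: value=427 offset=9
value=19 offset=16
value=1414 offset=27

Derivation:
Read 1: bits[0:9] width=9 -> value=427 (bin 110101011); offset now 9 = byte 1 bit 1; 23 bits remain
Read 2: bits[9:16] width=7 -> value=19 (bin 0010011); offset now 16 = byte 2 bit 0; 16 bits remain
Read 3: bits[16:27] width=11 -> value=1414 (bin 10110000110); offset now 27 = byte 3 bit 3; 5 bits remain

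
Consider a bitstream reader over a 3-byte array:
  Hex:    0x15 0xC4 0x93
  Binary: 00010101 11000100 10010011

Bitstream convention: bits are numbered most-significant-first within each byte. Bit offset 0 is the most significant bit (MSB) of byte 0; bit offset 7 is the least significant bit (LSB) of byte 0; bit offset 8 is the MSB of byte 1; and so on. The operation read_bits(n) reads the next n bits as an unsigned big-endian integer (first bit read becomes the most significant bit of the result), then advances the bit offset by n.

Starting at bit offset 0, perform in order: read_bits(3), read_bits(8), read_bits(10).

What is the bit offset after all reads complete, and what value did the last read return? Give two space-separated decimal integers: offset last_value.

Read 1: bits[0:3] width=3 -> value=0 (bin 000); offset now 3 = byte 0 bit 3; 21 bits remain
Read 2: bits[3:11] width=8 -> value=174 (bin 10101110); offset now 11 = byte 1 bit 3; 13 bits remain
Read 3: bits[11:21] width=10 -> value=146 (bin 0010010010); offset now 21 = byte 2 bit 5; 3 bits remain

Answer: 21 146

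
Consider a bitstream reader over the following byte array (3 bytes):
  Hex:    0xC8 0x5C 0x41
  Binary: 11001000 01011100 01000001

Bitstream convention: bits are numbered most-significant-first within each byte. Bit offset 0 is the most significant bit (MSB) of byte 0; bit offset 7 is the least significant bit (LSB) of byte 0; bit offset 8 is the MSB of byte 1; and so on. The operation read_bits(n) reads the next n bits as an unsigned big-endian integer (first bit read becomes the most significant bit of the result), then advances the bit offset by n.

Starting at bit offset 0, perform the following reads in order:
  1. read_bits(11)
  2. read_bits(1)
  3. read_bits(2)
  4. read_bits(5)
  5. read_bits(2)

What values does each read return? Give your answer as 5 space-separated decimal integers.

Read 1: bits[0:11] width=11 -> value=1602 (bin 11001000010); offset now 11 = byte 1 bit 3; 13 bits remain
Read 2: bits[11:12] width=1 -> value=1 (bin 1); offset now 12 = byte 1 bit 4; 12 bits remain
Read 3: bits[12:14] width=2 -> value=3 (bin 11); offset now 14 = byte 1 bit 6; 10 bits remain
Read 4: bits[14:19] width=5 -> value=2 (bin 00010); offset now 19 = byte 2 bit 3; 5 bits remain
Read 5: bits[19:21] width=2 -> value=0 (bin 00); offset now 21 = byte 2 bit 5; 3 bits remain

Answer: 1602 1 3 2 0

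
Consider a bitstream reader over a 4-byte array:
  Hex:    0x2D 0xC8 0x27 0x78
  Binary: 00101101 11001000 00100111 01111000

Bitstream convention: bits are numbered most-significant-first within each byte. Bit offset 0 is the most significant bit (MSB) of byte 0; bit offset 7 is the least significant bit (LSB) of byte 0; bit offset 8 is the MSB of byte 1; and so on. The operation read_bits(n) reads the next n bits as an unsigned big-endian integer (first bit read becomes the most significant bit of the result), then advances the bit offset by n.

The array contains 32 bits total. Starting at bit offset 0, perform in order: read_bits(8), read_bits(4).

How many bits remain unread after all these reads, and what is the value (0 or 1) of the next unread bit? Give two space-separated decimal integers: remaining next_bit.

Answer: 20 1

Derivation:
Read 1: bits[0:8] width=8 -> value=45 (bin 00101101); offset now 8 = byte 1 bit 0; 24 bits remain
Read 2: bits[8:12] width=4 -> value=12 (bin 1100); offset now 12 = byte 1 bit 4; 20 bits remain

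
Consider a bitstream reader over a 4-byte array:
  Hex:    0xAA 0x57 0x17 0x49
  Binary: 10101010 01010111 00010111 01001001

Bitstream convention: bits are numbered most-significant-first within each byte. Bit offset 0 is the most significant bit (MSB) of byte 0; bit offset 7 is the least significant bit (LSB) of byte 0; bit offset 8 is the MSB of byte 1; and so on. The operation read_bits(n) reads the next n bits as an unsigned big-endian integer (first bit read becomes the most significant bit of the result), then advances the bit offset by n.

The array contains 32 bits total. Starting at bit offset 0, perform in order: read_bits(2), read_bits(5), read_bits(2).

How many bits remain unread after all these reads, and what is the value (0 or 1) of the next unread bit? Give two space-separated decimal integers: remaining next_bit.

Answer: 23 1

Derivation:
Read 1: bits[0:2] width=2 -> value=2 (bin 10); offset now 2 = byte 0 bit 2; 30 bits remain
Read 2: bits[2:7] width=5 -> value=21 (bin 10101); offset now 7 = byte 0 bit 7; 25 bits remain
Read 3: bits[7:9] width=2 -> value=0 (bin 00); offset now 9 = byte 1 bit 1; 23 bits remain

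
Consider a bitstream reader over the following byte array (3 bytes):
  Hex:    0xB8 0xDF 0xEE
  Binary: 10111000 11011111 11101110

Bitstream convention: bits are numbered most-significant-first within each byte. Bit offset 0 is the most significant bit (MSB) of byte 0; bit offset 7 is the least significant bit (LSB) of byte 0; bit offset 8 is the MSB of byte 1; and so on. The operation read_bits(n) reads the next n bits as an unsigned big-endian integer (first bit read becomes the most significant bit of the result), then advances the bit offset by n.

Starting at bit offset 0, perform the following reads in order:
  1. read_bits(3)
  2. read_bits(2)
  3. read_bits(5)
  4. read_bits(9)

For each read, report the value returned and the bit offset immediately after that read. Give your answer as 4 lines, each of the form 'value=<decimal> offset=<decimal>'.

Answer: value=5 offset=3
value=3 offset=5
value=3 offset=10
value=255 offset=19

Derivation:
Read 1: bits[0:3] width=3 -> value=5 (bin 101); offset now 3 = byte 0 bit 3; 21 bits remain
Read 2: bits[3:5] width=2 -> value=3 (bin 11); offset now 5 = byte 0 bit 5; 19 bits remain
Read 3: bits[5:10] width=5 -> value=3 (bin 00011); offset now 10 = byte 1 bit 2; 14 bits remain
Read 4: bits[10:19] width=9 -> value=255 (bin 011111111); offset now 19 = byte 2 bit 3; 5 bits remain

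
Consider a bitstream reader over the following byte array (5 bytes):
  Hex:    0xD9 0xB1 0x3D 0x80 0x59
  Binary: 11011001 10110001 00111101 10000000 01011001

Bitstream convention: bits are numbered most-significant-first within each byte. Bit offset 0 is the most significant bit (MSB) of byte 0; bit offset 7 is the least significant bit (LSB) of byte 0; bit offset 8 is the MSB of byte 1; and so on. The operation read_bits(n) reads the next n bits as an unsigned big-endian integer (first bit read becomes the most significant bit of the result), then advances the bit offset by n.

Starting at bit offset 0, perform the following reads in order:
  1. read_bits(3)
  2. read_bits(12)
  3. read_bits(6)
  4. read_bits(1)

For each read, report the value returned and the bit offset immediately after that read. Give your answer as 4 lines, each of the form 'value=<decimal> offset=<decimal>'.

Read 1: bits[0:3] width=3 -> value=6 (bin 110); offset now 3 = byte 0 bit 3; 37 bits remain
Read 2: bits[3:15] width=12 -> value=3288 (bin 110011011000); offset now 15 = byte 1 bit 7; 25 bits remain
Read 3: bits[15:21] width=6 -> value=39 (bin 100111); offset now 21 = byte 2 bit 5; 19 bits remain
Read 4: bits[21:22] width=1 -> value=1 (bin 1); offset now 22 = byte 2 bit 6; 18 bits remain

Answer: value=6 offset=3
value=3288 offset=15
value=39 offset=21
value=1 offset=22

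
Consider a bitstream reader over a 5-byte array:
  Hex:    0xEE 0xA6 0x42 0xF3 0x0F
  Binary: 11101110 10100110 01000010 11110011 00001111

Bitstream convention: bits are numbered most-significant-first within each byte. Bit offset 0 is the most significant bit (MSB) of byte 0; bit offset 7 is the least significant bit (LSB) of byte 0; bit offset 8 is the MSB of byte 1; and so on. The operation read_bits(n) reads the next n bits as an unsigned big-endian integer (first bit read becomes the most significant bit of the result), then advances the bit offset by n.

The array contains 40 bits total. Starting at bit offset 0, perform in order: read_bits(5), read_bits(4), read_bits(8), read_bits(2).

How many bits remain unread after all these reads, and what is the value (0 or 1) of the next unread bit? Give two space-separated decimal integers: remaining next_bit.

Answer: 21 0

Derivation:
Read 1: bits[0:5] width=5 -> value=29 (bin 11101); offset now 5 = byte 0 bit 5; 35 bits remain
Read 2: bits[5:9] width=4 -> value=13 (bin 1101); offset now 9 = byte 1 bit 1; 31 bits remain
Read 3: bits[9:17] width=8 -> value=76 (bin 01001100); offset now 17 = byte 2 bit 1; 23 bits remain
Read 4: bits[17:19] width=2 -> value=2 (bin 10); offset now 19 = byte 2 bit 3; 21 bits remain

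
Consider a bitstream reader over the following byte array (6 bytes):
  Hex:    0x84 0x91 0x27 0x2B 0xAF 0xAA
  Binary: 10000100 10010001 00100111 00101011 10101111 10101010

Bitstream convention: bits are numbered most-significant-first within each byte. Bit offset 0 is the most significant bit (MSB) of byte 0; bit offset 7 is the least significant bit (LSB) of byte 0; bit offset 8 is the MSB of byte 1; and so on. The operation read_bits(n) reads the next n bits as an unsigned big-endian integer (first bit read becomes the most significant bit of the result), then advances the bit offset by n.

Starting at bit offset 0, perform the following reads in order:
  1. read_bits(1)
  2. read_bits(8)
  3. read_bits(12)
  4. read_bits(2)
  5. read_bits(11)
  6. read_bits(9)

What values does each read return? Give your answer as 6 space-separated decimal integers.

Read 1: bits[0:1] width=1 -> value=1 (bin 1); offset now 1 = byte 0 bit 1; 47 bits remain
Read 2: bits[1:9] width=8 -> value=9 (bin 00001001); offset now 9 = byte 1 bit 1; 39 bits remain
Read 3: bits[9:21] width=12 -> value=548 (bin 001000100100); offset now 21 = byte 2 bit 5; 27 bits remain
Read 4: bits[21:23] width=2 -> value=3 (bin 11); offset now 23 = byte 2 bit 7; 25 bits remain
Read 5: bits[23:34] width=11 -> value=1198 (bin 10010101110); offset now 34 = byte 4 bit 2; 14 bits remain
Read 6: bits[34:43] width=9 -> value=381 (bin 101111101); offset now 43 = byte 5 bit 3; 5 bits remain

Answer: 1 9 548 3 1198 381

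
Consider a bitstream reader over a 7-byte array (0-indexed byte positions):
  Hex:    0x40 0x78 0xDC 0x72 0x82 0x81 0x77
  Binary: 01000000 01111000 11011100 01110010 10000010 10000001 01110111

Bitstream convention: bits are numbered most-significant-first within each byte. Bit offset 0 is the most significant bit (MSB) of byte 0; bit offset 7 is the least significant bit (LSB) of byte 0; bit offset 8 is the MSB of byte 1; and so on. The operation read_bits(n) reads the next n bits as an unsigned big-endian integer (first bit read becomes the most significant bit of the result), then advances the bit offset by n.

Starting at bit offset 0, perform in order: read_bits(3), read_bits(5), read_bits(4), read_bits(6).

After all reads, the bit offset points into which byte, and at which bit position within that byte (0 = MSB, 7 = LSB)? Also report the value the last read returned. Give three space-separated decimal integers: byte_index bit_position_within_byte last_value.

Read 1: bits[0:3] width=3 -> value=2 (bin 010); offset now 3 = byte 0 bit 3; 53 bits remain
Read 2: bits[3:8] width=5 -> value=0 (bin 00000); offset now 8 = byte 1 bit 0; 48 bits remain
Read 3: bits[8:12] width=4 -> value=7 (bin 0111); offset now 12 = byte 1 bit 4; 44 bits remain
Read 4: bits[12:18] width=6 -> value=35 (bin 100011); offset now 18 = byte 2 bit 2; 38 bits remain

Answer: 2 2 35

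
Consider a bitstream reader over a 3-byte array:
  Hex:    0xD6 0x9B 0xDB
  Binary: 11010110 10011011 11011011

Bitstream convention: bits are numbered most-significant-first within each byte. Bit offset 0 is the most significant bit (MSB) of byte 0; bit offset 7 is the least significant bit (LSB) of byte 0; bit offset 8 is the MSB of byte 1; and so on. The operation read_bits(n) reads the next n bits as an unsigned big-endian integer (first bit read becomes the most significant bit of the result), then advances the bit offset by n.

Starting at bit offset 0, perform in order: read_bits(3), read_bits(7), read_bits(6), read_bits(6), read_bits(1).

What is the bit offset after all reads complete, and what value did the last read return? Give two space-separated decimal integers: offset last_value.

Read 1: bits[0:3] width=3 -> value=6 (bin 110); offset now 3 = byte 0 bit 3; 21 bits remain
Read 2: bits[3:10] width=7 -> value=90 (bin 1011010); offset now 10 = byte 1 bit 2; 14 bits remain
Read 3: bits[10:16] width=6 -> value=27 (bin 011011); offset now 16 = byte 2 bit 0; 8 bits remain
Read 4: bits[16:22] width=6 -> value=54 (bin 110110); offset now 22 = byte 2 bit 6; 2 bits remain
Read 5: bits[22:23] width=1 -> value=1 (bin 1); offset now 23 = byte 2 bit 7; 1 bits remain

Answer: 23 1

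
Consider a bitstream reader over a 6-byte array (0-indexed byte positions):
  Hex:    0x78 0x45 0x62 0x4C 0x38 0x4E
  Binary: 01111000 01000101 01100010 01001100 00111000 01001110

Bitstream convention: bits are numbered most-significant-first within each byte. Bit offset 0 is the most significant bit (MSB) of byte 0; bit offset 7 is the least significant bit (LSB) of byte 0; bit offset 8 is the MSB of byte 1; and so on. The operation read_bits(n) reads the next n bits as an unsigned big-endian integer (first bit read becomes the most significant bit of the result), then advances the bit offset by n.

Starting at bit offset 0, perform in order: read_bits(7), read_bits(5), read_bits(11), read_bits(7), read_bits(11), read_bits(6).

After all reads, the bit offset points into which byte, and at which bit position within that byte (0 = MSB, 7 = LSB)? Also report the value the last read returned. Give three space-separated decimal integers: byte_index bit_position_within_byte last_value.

Read 1: bits[0:7] width=7 -> value=60 (bin 0111100); offset now 7 = byte 0 bit 7; 41 bits remain
Read 2: bits[7:12] width=5 -> value=4 (bin 00100); offset now 12 = byte 1 bit 4; 36 bits remain
Read 3: bits[12:23] width=11 -> value=689 (bin 01010110001); offset now 23 = byte 2 bit 7; 25 bits remain
Read 4: bits[23:30] width=7 -> value=19 (bin 0010011); offset now 30 = byte 3 bit 6; 18 bits remain
Read 5: bits[30:41] width=11 -> value=112 (bin 00001110000); offset now 41 = byte 5 bit 1; 7 bits remain
Read 6: bits[41:47] width=6 -> value=39 (bin 100111); offset now 47 = byte 5 bit 7; 1 bits remain

Answer: 5 7 39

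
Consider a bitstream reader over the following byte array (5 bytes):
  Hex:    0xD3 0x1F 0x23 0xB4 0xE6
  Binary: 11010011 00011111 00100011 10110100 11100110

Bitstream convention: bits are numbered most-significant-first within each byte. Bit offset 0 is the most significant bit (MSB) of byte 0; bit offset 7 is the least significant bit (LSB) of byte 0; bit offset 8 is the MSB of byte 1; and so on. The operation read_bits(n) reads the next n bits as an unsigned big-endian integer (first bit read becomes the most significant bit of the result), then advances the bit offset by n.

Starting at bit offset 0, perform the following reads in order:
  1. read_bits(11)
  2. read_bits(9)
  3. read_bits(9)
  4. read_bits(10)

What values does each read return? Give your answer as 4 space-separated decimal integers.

Answer: 1688 498 118 627

Derivation:
Read 1: bits[0:11] width=11 -> value=1688 (bin 11010011000); offset now 11 = byte 1 bit 3; 29 bits remain
Read 2: bits[11:20] width=9 -> value=498 (bin 111110010); offset now 20 = byte 2 bit 4; 20 bits remain
Read 3: bits[20:29] width=9 -> value=118 (bin 001110110); offset now 29 = byte 3 bit 5; 11 bits remain
Read 4: bits[29:39] width=10 -> value=627 (bin 1001110011); offset now 39 = byte 4 bit 7; 1 bits remain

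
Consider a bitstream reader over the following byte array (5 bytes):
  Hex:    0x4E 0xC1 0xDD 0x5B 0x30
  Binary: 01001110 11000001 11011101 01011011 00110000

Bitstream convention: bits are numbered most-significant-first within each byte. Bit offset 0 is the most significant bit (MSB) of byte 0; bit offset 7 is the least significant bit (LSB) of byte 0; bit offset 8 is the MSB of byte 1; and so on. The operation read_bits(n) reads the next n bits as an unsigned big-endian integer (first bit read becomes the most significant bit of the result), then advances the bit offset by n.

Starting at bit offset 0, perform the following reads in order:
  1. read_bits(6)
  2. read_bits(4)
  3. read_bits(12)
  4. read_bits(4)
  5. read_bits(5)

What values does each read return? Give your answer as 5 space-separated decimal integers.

Answer: 19 11 119 5 13

Derivation:
Read 1: bits[0:6] width=6 -> value=19 (bin 010011); offset now 6 = byte 0 bit 6; 34 bits remain
Read 2: bits[6:10] width=4 -> value=11 (bin 1011); offset now 10 = byte 1 bit 2; 30 bits remain
Read 3: bits[10:22] width=12 -> value=119 (bin 000001110111); offset now 22 = byte 2 bit 6; 18 bits remain
Read 4: bits[22:26] width=4 -> value=5 (bin 0101); offset now 26 = byte 3 bit 2; 14 bits remain
Read 5: bits[26:31] width=5 -> value=13 (bin 01101); offset now 31 = byte 3 bit 7; 9 bits remain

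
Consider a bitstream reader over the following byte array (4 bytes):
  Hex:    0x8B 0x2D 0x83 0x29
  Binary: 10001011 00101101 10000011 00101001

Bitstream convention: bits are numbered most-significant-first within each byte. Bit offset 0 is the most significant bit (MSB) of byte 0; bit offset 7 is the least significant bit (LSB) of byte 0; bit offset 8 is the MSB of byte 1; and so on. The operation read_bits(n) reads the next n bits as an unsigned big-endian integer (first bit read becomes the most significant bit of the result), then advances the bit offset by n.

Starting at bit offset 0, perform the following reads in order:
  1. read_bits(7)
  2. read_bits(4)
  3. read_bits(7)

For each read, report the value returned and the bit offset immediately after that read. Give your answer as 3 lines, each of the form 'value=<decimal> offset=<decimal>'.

Answer: value=69 offset=7
value=9 offset=11
value=54 offset=18

Derivation:
Read 1: bits[0:7] width=7 -> value=69 (bin 1000101); offset now 7 = byte 0 bit 7; 25 bits remain
Read 2: bits[7:11] width=4 -> value=9 (bin 1001); offset now 11 = byte 1 bit 3; 21 bits remain
Read 3: bits[11:18] width=7 -> value=54 (bin 0110110); offset now 18 = byte 2 bit 2; 14 bits remain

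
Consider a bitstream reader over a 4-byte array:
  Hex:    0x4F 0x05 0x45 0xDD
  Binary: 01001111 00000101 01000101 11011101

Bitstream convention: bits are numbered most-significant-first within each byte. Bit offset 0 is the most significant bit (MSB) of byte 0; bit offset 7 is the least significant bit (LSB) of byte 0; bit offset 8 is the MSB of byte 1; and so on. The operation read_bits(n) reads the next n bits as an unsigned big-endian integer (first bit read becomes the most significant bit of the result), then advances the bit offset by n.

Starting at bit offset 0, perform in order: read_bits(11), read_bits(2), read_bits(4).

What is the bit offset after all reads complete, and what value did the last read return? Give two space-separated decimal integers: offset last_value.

Answer: 17 10

Derivation:
Read 1: bits[0:11] width=11 -> value=632 (bin 01001111000); offset now 11 = byte 1 bit 3; 21 bits remain
Read 2: bits[11:13] width=2 -> value=0 (bin 00); offset now 13 = byte 1 bit 5; 19 bits remain
Read 3: bits[13:17] width=4 -> value=10 (bin 1010); offset now 17 = byte 2 bit 1; 15 bits remain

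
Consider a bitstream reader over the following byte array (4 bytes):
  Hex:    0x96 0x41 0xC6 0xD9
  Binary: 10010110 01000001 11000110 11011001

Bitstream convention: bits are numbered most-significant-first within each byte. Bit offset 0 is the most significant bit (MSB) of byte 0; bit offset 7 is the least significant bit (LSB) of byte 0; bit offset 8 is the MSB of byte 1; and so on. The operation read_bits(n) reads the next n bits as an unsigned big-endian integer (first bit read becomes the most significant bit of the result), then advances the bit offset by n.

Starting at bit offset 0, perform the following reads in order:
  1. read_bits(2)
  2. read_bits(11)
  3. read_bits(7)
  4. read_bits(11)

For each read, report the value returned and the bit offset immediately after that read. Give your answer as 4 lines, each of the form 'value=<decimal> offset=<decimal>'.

Read 1: bits[0:2] width=2 -> value=2 (bin 10); offset now 2 = byte 0 bit 2; 30 bits remain
Read 2: bits[2:13] width=11 -> value=712 (bin 01011001000); offset now 13 = byte 1 bit 5; 19 bits remain
Read 3: bits[13:20] width=7 -> value=28 (bin 0011100); offset now 20 = byte 2 bit 4; 12 bits remain
Read 4: bits[20:31] width=11 -> value=876 (bin 01101101100); offset now 31 = byte 3 bit 7; 1 bits remain

Answer: value=2 offset=2
value=712 offset=13
value=28 offset=20
value=876 offset=31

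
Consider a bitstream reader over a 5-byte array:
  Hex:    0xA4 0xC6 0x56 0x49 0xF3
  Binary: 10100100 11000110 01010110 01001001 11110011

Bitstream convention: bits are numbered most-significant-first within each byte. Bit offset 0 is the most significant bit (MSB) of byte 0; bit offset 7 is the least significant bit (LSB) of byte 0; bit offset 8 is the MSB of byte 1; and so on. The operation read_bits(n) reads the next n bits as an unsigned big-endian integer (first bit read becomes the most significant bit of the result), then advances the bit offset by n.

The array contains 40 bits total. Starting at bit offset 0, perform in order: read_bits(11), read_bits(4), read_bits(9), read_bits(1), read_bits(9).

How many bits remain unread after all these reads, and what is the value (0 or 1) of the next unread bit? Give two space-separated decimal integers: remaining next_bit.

Read 1: bits[0:11] width=11 -> value=1318 (bin 10100100110); offset now 11 = byte 1 bit 3; 29 bits remain
Read 2: bits[11:15] width=4 -> value=3 (bin 0011); offset now 15 = byte 1 bit 7; 25 bits remain
Read 3: bits[15:24] width=9 -> value=86 (bin 001010110); offset now 24 = byte 3 bit 0; 16 bits remain
Read 4: bits[24:25] width=1 -> value=0 (bin 0); offset now 25 = byte 3 bit 1; 15 bits remain
Read 5: bits[25:34] width=9 -> value=295 (bin 100100111); offset now 34 = byte 4 bit 2; 6 bits remain

Answer: 6 1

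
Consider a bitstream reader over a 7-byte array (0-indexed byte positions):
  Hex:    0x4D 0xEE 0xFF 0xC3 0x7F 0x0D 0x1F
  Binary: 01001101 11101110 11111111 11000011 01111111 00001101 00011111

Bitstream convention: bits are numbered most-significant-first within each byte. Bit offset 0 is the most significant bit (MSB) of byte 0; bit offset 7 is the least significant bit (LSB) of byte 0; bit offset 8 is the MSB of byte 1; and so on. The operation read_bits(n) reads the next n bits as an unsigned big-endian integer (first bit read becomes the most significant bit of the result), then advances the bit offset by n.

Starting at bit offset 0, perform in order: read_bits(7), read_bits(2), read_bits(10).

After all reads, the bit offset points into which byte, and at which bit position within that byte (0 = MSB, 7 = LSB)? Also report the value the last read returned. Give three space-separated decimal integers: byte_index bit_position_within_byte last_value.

Answer: 2 3 887

Derivation:
Read 1: bits[0:7] width=7 -> value=38 (bin 0100110); offset now 7 = byte 0 bit 7; 49 bits remain
Read 2: bits[7:9] width=2 -> value=3 (bin 11); offset now 9 = byte 1 bit 1; 47 bits remain
Read 3: bits[9:19] width=10 -> value=887 (bin 1101110111); offset now 19 = byte 2 bit 3; 37 bits remain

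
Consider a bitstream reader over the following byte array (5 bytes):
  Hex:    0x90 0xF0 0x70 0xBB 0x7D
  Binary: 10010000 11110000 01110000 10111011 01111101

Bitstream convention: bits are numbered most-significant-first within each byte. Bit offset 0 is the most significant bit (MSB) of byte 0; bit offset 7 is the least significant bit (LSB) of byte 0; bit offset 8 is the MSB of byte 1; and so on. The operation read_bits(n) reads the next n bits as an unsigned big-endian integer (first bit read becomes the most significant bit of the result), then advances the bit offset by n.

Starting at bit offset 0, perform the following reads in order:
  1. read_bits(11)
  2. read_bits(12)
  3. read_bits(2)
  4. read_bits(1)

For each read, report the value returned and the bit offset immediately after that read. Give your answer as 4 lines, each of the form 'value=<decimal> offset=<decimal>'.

Answer: value=1159 offset=11
value=2104 offset=23
value=1 offset=25
value=0 offset=26

Derivation:
Read 1: bits[0:11] width=11 -> value=1159 (bin 10010000111); offset now 11 = byte 1 bit 3; 29 bits remain
Read 2: bits[11:23] width=12 -> value=2104 (bin 100000111000); offset now 23 = byte 2 bit 7; 17 bits remain
Read 3: bits[23:25] width=2 -> value=1 (bin 01); offset now 25 = byte 3 bit 1; 15 bits remain
Read 4: bits[25:26] width=1 -> value=0 (bin 0); offset now 26 = byte 3 bit 2; 14 bits remain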